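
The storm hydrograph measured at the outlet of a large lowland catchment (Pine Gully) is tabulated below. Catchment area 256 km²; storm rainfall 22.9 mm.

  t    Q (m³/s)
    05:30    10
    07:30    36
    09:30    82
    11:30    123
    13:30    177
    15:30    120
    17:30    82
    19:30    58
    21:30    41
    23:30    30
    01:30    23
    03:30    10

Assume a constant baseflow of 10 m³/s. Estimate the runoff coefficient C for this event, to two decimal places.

ΣQ_DR = 672.0 m³/s; V = ΣQ_DR·Δt = 4.838 × 10^6 m³.
Runoff depth d = V / A = 18.90 mm.
C = d / P = 18.90 / 22.9 = 0.83.

C ≈ 0.83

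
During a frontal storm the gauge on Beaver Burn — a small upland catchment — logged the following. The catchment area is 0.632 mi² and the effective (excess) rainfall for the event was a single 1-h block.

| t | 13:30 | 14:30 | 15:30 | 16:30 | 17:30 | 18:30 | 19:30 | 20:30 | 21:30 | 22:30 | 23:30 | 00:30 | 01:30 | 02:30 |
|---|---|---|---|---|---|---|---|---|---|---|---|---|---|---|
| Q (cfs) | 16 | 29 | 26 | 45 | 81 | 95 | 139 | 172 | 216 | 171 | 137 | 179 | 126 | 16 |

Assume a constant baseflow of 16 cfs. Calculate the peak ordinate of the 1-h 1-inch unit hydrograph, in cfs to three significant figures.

Direct runoff: 0.0, 13.0, 10.0, 29.0, 65.0, 79.0, 123.0, 156.0, 200.0, 155.0, 121.0, 163.0, 110.0, 0.0 cfs; ΣQ_DR = 1224 cfs, peak = 200.0 cfs.
Runoff depth d = ΣQ_DR·Δt / A = 1224 × 3600 / (0.632 mi²) = 3.001 in.
The 1-inch UH is the DRH scaled by (1 in)/d, so U_p = 200.0 × 1/3.001 = 66.6 cfs.

U_p ≈ 66.6 cfs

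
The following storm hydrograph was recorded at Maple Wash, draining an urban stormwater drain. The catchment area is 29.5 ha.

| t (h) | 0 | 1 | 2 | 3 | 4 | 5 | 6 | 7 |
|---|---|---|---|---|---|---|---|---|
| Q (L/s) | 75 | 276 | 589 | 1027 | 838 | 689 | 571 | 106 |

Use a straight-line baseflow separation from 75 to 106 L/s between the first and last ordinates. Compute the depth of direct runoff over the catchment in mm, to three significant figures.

d ≈ 42.1 mm

Direct runoff: 0.00, 196.57, 505.14, 938.71, 745.29, 591.86, 469.43, 0.00 L/s; ΣQ_DR = 3447 L/s.
V = ΣQ_DR · Δt = 3447 × 3600 s = 1.241 × 10^7 L.
Over A = 29.5 ha, depth = V / A = 42.1 mm.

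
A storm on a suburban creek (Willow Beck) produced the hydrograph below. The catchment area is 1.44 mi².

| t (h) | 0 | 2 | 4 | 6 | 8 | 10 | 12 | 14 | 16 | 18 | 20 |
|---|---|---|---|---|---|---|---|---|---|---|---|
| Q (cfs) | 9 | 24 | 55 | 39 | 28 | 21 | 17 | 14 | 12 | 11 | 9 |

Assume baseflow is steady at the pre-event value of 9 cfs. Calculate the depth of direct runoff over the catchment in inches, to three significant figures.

Direct runoff: 0.0, 15.0, 46.0, 30.0, 19.0, 12.0, 8.0, 5.0, 3.0, 2.0, 0.0 cfs; ΣQ_DR = 140.0 cfs.
V = ΣQ_DR · Δt = 140.0 × 7200 s = 1.008 × 10^6 ft³.
Over A = 1.44 mi², depth = V / A = 0.301 in.

d ≈ 0.301 in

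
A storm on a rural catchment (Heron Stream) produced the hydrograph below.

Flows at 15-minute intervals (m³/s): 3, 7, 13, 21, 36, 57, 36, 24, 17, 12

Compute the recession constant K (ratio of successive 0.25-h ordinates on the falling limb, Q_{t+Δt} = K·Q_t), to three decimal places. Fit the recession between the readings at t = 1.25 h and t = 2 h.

K ≈ 0.668

Using the recession-limb readings at t = 1.25 h and t = 2 h: Q falls from 57 to 17 m³/s over 3 intervals.
K = (Q₂/Q₁)^(1/3) = (17/57)^(1/3) = 0.668.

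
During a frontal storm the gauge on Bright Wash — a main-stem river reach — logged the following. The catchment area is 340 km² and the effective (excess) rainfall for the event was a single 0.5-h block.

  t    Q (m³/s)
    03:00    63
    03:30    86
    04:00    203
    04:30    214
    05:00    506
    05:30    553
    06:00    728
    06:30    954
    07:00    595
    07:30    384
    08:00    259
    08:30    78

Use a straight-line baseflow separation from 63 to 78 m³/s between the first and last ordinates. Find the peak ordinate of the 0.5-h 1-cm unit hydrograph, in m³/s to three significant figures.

Direct runoff: 0.00, 21.64, 137.27, 146.91, 437.55, 483.18, 656.82, 881.45, 521.09, 308.73, 182.36, 0.00 m³/s; ΣQ_DR = 3777 m³/s, peak = 881.45 m³/s.
Runoff depth d = ΣQ_DR·Δt / A = 3777 × 1800 / (340 km²) = 20.00 mm.
The 1-cm UH is the DRH scaled by (10 mm)/d, so U_p = 881.45 × 10/20.00 = 441 m³/s.

U_p ≈ 441 m³/s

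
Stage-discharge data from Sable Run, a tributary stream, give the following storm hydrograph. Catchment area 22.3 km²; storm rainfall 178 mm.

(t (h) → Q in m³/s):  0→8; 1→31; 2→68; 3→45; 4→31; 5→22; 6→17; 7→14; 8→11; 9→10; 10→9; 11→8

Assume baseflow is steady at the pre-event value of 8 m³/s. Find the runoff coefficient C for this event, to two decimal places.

ΣQ_DR = 178.0 m³/s; V = ΣQ_DR·Δt = 6.408 × 10^5 m³.
Runoff depth d = V / A = 28.74 mm.
C = d / P = 28.74 / 178 = 0.16.

C ≈ 0.16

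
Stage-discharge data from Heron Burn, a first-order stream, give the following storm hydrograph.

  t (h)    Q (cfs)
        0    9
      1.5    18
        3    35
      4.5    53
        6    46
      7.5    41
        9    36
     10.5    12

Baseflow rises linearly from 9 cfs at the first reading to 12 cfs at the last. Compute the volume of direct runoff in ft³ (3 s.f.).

V ≈ 8.96 × 10^5 ft³

Direct-runoff ordinates (Q − Q_b): 0.00, 8.57, 25.14, 42.71, 35.29, 29.86, 24.43, 0.00 cfs.
ΣQ_DR = 166.0 cfs.
With Δt = 1.5 h = 5400 s, V = ΣQ_DR · Δt = 166.0 × 5400 = 8.96 × 10^5 ft³.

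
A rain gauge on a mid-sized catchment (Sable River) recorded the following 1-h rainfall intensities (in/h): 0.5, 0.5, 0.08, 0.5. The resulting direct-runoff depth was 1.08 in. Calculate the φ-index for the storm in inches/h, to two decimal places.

Only the 3 blocks with intensity above φ contribute runoff: 0.5, 0.5, 0.5 in/h.
Σ(I−φ)·Δt = d  ⇒  (0.5+0.5+0.5 − 3φ)·1 = 1.08
φ = (1.500 − 1.08/1) / 3 = 0.14 in/h.

φ ≈ 0.14 in/h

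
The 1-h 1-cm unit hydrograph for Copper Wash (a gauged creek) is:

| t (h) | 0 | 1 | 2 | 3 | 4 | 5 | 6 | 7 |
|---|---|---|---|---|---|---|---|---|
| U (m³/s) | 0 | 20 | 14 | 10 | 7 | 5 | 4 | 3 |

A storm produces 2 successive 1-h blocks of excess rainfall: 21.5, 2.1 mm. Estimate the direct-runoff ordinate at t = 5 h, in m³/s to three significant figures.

Q ≈ 12.2 m³/s

By discrete convolution, Q_j = Σ (P_i / 10 mm) · U_{j−i}.
At t = 5 h (j=5): Q = (21.5/10)·5 + (2.1/10)·7 = 12.2 m³/s.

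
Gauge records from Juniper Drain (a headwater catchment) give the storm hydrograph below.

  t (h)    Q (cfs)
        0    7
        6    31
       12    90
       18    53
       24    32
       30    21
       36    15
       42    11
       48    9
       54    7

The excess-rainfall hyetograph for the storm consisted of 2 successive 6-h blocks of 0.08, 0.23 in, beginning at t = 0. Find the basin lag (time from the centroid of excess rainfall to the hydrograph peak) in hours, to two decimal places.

t_L ≈ 4.55 h

Centroid of excess rainfall: t_c = Σ P_i·t̄_i / ΣP_i = 7.4516 h (block centres at 3, 9 h).
Hydrograph peak occurs at t = 12 h, so basin lag t_L = 12 − 7.4516 = 4.55 h.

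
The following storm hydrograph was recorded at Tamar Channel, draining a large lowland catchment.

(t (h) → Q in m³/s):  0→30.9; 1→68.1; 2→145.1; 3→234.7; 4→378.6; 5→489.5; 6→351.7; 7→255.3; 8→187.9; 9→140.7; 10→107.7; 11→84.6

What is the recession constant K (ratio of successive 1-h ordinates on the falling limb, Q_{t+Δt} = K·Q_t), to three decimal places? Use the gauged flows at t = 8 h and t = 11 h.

K ≈ 0.766

Using the recession-limb readings at t = 8 h and t = 11 h: Q falls from 187.9 to 84.6 m³/s over 3 intervals.
K = (Q₂/Q₁)^(1/3) = (84.6/187.9)^(1/3) = 0.766.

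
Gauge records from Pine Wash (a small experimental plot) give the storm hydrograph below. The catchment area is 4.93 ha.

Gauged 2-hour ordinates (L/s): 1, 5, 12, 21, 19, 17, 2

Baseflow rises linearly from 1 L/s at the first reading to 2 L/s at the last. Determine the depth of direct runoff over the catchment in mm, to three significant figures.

Direct runoff: 0.00, 3.83, 10.67, 19.50, 17.33, 15.17, 0.00 L/s; ΣQ_DR = 66.50 L/s.
V = ΣQ_DR · Δt = 66.50 × 7200 s = 4.788 × 10^5 L.
Over A = 4.93 ha, depth = V / A = 9.71 mm.

d ≈ 9.71 mm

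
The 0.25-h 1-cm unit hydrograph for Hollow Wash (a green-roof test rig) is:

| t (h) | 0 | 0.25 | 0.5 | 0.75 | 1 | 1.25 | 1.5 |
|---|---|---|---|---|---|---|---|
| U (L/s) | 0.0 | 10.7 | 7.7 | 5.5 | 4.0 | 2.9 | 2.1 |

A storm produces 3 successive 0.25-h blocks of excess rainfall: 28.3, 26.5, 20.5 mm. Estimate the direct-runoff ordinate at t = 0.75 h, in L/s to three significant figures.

By discrete convolution, Q_j = Σ (P_i / 10 mm) · U_{j−i}.
At t = 0.75 h (j=3): Q = (28.3/10)·5.5 + (26.5/10)·7.7 + (20.5/10)·10.7 = 57.9 L/s.

Q ≈ 57.9 L/s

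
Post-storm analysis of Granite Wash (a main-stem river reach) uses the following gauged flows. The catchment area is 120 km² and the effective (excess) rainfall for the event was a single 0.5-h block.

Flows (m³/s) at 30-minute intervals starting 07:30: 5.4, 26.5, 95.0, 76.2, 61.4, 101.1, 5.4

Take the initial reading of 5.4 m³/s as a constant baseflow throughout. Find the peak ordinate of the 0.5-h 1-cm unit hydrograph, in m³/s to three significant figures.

Direct runoff: 0.0, 21.1, 89.6, 70.8, 56.0, 95.7, 0.0 m³/s; ΣQ_DR = 333.2 m³/s, peak = 95.7 m³/s.
Runoff depth d = ΣQ_DR·Δt / A = 333.2 × 1800 / (120 km²) = 4.998 mm.
The 1-cm UH is the DRH scaled by (10 mm)/d, so U_p = 95.7 × 10/4.998 = 191 m³/s.

U_p ≈ 191 m³/s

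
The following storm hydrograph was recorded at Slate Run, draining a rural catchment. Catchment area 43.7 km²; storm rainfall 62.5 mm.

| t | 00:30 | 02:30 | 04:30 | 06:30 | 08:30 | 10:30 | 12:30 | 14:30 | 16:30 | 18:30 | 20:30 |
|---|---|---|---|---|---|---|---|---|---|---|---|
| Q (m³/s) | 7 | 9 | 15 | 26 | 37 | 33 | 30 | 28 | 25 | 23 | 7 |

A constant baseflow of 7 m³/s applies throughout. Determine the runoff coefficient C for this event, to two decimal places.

ΣQ_DR = 163.0 m³/s; V = ΣQ_DR·Δt = 1.174 × 10^6 m³.
Runoff depth d = V / A = 26.86 mm.
C = d / P = 26.86 / 62.5 = 0.43.

C ≈ 0.43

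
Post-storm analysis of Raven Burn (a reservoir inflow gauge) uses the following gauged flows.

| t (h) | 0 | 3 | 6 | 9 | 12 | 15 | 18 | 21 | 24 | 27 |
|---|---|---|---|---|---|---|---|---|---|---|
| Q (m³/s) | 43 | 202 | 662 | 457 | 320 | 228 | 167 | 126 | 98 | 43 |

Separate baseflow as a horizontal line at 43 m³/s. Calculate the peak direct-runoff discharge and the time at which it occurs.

Q_p = 619.0 m³/s at t = 6 h

Subtracting baseflow gives direct-runoff ordinates: 0.0, 159.0, 619.0, 414.0, 277.0, 185.0, 124.0, 83.0, 55.0, 0.0 m³/s.
The maximum is 619.0 m³/s, occurring at the reading for t = 6 h.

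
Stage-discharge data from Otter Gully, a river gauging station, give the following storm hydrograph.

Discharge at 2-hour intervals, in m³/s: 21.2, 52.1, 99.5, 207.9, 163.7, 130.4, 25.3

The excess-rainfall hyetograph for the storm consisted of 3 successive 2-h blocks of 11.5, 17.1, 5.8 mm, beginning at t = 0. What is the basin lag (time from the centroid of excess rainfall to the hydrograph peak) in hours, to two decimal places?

Centroid of excess rainfall: t_c = Σ P_i·t̄_i / ΣP_i = 2.6686 h (block centres at 1, 3, 5 h).
Hydrograph peak occurs at t = 6 h, so basin lag t_L = 6 − 2.6686 = 3.33 h.

t_L ≈ 3.33 h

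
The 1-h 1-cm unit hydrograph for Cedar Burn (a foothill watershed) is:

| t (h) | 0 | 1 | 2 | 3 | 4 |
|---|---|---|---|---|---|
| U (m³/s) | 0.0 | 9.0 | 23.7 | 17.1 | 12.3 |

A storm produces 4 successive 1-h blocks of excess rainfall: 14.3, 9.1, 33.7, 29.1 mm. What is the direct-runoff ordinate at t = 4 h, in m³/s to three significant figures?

By discrete convolution, Q_j = Σ (P_i / 10 mm) · U_{j−i}.
At t = 4 h (j=4): Q = (14.3/10)·12.3 + (9.1/10)·17.1 + (33.7/10)·23.7 + (29.1/10)·9.0 = 139 m³/s.

Q ≈ 139 m³/s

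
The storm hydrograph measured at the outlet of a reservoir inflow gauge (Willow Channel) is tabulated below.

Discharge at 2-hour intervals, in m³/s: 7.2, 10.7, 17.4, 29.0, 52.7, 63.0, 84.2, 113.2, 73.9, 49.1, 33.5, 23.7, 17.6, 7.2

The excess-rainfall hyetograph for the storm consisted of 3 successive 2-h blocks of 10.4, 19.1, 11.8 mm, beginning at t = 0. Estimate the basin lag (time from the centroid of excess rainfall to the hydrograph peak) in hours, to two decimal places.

t_L ≈ 10.93 h

Centroid of excess rainfall: t_c = Σ P_i·t̄_i / ΣP_i = 3.0678 h (block centres at 1, 3, 5 h).
Hydrograph peak occurs at t = 14 h, so basin lag t_L = 14 − 3.0678 = 10.93 h.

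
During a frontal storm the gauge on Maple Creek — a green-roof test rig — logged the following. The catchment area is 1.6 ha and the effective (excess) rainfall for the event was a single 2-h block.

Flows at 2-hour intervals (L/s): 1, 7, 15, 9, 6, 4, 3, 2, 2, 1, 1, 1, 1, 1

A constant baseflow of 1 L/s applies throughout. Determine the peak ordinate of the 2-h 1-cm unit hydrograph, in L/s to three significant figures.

U_p ≈ 7.78 L/s

Direct runoff: 0.0, 6.0, 14.0, 8.0, 5.0, 3.0, 2.0, 1.0, 1.0, 0.0, 0.0, 0.0, 0.0, 0.0 L/s; ΣQ_DR = 40.00 L/s, peak = 14.0 L/s.
Runoff depth d = ΣQ_DR·Δt / A = 40.00 × 7200 / (1.6 ha) = 18.00 mm.
The 1-cm UH is the DRH scaled by (10 mm)/d, so U_p = 14.0 × 10/18.00 = 7.78 L/s.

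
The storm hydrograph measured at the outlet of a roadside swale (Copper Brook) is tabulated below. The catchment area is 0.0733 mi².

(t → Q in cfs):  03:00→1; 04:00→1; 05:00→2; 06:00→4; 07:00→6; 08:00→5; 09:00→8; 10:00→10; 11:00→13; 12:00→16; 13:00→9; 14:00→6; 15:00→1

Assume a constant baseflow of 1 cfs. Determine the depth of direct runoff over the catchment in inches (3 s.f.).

d ≈ 1.46 in

Direct runoff: 0.0, 0.0, 1.0, 3.0, 5.0, 4.0, 7.0, 9.0, 12.0, 15.0, 8.0, 5.0, 0.0 cfs; ΣQ_DR = 69.00 cfs.
V = ΣQ_DR · Δt = 69.00 × 3600 s = 2.484 × 10^5 ft³.
Over A = 0.0733 mi², depth = V / A = 1.46 in.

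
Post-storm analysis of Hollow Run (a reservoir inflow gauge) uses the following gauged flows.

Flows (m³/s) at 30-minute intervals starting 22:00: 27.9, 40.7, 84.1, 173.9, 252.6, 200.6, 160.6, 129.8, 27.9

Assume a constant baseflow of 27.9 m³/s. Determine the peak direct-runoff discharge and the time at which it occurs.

Subtracting baseflow gives direct-runoff ordinates: 0.0, 12.8, 56.2, 146.0, 224.7, 172.7, 132.7, 101.9, 0.0 m³/s.
The maximum is 224.7 m³/s, occurring at the reading for t = 00:00.

Q_p = 224.7 m³/s at t = 00:00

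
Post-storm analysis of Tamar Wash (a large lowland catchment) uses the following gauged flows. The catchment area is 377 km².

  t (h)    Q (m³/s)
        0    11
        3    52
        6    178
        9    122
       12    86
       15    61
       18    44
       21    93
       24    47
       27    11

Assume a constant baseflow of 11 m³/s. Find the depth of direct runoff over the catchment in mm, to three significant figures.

d ≈ 17.0 mm

Direct runoff: 0.0, 41.0, 167.0, 111.0, 75.0, 50.0, 33.0, 82.0, 36.0, 0.0 m³/s; ΣQ_DR = 595.0 m³/s.
V = ΣQ_DR · Δt = 595.0 × 10800 s = 6.426 × 10^6 m³.
Over A = 377 km², depth = V / A = 17.0 mm.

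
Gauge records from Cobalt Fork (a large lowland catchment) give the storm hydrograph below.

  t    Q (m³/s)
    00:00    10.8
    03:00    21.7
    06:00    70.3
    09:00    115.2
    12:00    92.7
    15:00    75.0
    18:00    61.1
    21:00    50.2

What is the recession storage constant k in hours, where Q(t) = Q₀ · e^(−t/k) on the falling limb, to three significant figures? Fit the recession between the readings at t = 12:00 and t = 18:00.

k ≈ 14.4 h

On the falling limb, Q drops from 92.7 to 61.1 m³/s between t = 12:00 and t = 18:00 (Δt = 6 h).
k = −Δt / ln(Q₂/Q₁) = −6 / ln(61.1/92.7) = 14.4 h.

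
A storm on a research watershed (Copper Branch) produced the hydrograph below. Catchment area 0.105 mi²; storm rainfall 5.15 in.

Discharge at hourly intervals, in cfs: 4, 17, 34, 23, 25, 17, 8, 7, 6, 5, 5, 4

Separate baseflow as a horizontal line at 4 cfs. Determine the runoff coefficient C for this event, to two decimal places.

ΣQ_DR = 107.0 cfs; V = ΣQ_DR·Δt = 3.852 × 10^5 ft³.
Runoff depth d = V / A = 1.579 in.
C = d / P = 1.579 / 5.15 = 0.31.

C ≈ 0.31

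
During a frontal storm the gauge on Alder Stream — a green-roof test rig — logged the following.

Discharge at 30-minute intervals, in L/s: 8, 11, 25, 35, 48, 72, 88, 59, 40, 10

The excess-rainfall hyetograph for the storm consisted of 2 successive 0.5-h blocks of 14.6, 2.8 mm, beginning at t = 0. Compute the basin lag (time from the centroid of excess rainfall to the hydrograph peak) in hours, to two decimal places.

Centroid of excess rainfall: t_c = Σ P_i·t̄_i / ΣP_i = 0.3305 h (block centres at 0.25, 0.75 h).
Hydrograph peak occurs at t = 3 h, so basin lag t_L = 3 − 0.3305 = 2.67 h.

t_L ≈ 2.67 h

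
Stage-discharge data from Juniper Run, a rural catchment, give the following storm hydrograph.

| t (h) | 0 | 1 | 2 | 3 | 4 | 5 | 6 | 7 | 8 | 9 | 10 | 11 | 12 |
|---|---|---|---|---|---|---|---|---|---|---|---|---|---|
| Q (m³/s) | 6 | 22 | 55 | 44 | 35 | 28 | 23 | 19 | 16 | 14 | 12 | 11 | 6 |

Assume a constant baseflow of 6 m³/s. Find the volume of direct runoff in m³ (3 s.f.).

Direct-runoff ordinates (Q − Q_b): 0.0, 16.0, 49.0, 38.0, 29.0, 22.0, 17.0, 13.0, 10.0, 8.0, 6.0, 5.0, 0.0 m³/s.
ΣQ_DR = 213.0 m³/s.
With Δt = 1 h = 3600 s, V = ΣQ_DR · Δt = 213.0 × 3600 = 7.67 × 10^5 m³.

V ≈ 7.67 × 10^5 m³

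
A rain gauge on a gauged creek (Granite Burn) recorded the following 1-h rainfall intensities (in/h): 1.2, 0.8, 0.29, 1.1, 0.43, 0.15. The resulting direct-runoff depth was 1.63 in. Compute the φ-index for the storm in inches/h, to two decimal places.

Only the 3 blocks with intensity above φ contribute runoff: 1.2, 0.8, 1.1 in/h.
Σ(I−φ)·Δt = d  ⇒  (1.2+0.8+1.1 − 3φ)·1 = 1.63
φ = (3.100 − 1.63/1) / 3 = 0.49 in/h.

φ ≈ 0.49 in/h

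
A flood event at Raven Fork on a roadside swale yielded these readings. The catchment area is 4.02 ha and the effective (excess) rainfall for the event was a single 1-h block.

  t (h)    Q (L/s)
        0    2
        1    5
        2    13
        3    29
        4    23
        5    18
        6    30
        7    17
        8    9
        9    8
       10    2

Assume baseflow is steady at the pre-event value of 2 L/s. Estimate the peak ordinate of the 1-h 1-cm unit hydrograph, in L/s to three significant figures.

U_p ≈ 23.3 L/s

Direct runoff: 0.0, 3.0, 11.0, 27.0, 21.0, 16.0, 28.0, 15.0, 7.0, 6.0, 0.0 L/s; ΣQ_DR = 134.0 L/s, peak = 28.0 L/s.
Runoff depth d = ΣQ_DR·Δt / A = 134.0 × 3600 / (4.02 ha) = 12.00 mm.
The 1-cm UH is the DRH scaled by (10 mm)/d, so U_p = 28.0 × 10/12.00 = 23.3 L/s.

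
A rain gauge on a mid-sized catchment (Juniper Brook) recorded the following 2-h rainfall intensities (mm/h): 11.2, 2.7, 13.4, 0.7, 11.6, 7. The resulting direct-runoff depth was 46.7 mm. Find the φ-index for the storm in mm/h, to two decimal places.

Only the 4 blocks with intensity above φ contribute runoff: 11.2, 13.4, 11.6, 7 mm/h.
Σ(I−φ)·Δt = d  ⇒  (11.2+13.4+11.6+7 − 4φ)·2 = 46.7
φ = (43.20 − 46.7/2) / 4 = 4.96 mm/h.

φ ≈ 4.96 mm/h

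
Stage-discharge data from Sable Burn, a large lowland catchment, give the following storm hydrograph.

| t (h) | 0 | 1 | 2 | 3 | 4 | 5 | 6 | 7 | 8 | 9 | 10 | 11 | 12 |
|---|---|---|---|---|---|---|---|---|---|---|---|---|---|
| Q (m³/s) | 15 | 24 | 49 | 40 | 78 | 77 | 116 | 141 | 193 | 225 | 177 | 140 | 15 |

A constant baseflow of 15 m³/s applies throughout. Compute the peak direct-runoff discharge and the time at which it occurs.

Subtracting baseflow gives direct-runoff ordinates: 0.0, 9.0, 34.0, 25.0, 63.0, 62.0, 101.0, 126.0, 178.0, 210.0, 162.0, 125.0, 0.0 m³/s.
The maximum is 210.0 m³/s, occurring at the reading for t = 9 h.

Q_p = 210.0 m³/s at t = 9 h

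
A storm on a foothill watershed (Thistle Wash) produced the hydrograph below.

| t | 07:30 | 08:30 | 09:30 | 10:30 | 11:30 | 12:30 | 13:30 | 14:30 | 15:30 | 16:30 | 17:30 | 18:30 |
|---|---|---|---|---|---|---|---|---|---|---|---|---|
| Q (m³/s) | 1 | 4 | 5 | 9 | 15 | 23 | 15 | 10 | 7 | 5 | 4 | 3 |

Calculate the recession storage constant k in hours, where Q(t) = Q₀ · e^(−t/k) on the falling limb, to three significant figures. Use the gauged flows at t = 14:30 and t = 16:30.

k ≈ 2.89 h

On the falling limb, Q drops from 10 to 5 m³/s between t = 14:30 and t = 16:30 (Δt = 2 h).
k = −Δt / ln(Q₂/Q₁) = −2 / ln(5/10) = 2.89 h.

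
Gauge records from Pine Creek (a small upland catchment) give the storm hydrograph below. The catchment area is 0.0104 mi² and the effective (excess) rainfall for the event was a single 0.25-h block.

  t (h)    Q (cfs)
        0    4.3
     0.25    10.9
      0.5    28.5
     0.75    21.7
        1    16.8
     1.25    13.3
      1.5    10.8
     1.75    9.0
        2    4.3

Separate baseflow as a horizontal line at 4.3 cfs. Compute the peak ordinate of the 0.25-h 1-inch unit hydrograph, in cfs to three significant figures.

Direct runoff: 0.0, 6.6, 24.2, 17.4, 12.5, 9.0, 6.5, 4.7, 0.0 cfs; ΣQ_DR = 80.90 cfs, peak = 24.2 cfs.
Runoff depth d = ΣQ_DR·Δt / A = 80.90 × 900 / (0.0104 mi²) = 3.013 in.
The 1-inch UH is the DRH scaled by (1 in)/d, so U_p = 24.2 × 1/3.013 = 8.03 cfs.

U_p ≈ 8.03 cfs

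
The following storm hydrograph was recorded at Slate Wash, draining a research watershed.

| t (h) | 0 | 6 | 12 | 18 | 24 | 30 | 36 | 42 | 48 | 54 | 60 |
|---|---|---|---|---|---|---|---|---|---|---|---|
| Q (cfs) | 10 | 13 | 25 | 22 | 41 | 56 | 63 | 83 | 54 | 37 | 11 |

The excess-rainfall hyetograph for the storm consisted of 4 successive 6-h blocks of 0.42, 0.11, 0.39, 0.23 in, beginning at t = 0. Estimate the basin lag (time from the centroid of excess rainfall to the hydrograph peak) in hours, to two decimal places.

t_L ≈ 30.76 h

Centroid of excess rainfall: t_c = Σ P_i·t̄_i / ΣP_i = 11.2435 h (block centres at 3, 9, 15, 21 h).
Hydrograph peak occurs at t = 42 h, so basin lag t_L = 42 − 11.2435 = 30.76 h.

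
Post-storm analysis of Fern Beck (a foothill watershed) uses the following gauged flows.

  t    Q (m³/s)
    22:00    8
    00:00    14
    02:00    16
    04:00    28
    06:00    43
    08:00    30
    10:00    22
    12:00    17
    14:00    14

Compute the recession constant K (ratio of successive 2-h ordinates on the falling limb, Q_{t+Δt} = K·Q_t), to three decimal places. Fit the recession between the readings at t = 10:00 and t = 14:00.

Using the recession-limb readings at t = 10:00 and t = 14:00: Q falls from 22 to 14 m³/s over 2 intervals.
K = (Q₂/Q₁)^(1/2) = (14/22)^(1/2) = 0.798.

K ≈ 0.798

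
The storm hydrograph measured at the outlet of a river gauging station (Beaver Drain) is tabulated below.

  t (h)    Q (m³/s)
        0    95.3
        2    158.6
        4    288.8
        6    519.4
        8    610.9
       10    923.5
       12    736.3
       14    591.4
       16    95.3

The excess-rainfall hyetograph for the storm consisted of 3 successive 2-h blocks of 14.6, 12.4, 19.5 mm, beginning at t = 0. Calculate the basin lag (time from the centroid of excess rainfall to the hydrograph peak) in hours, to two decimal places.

t_L ≈ 6.79 h

Centroid of excess rainfall: t_c = Σ P_i·t̄_i / ΣP_i = 3.2108 h (block centres at 1, 3, 5 h).
Hydrograph peak occurs at t = 10 h, so basin lag t_L = 10 − 3.2108 = 6.79 h.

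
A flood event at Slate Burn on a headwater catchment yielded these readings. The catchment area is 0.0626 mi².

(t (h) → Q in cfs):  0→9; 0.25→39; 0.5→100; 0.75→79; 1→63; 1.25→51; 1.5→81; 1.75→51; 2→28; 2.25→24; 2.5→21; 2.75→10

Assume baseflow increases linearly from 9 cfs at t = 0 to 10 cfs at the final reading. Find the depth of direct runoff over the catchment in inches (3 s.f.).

Direct runoff: 0.00, 29.91, 90.82, 69.73, 53.64, 41.55, 71.45, 41.36, 18.27, 14.18, 11.09, 0.00 cfs; ΣQ_DR = 442.0 cfs.
V = ΣQ_DR · Δt = 442.0 × 900 s = 3.978 × 10^5 ft³.
Over A = 0.0626 mi², depth = V / A = 2.74 in.

d ≈ 2.74 in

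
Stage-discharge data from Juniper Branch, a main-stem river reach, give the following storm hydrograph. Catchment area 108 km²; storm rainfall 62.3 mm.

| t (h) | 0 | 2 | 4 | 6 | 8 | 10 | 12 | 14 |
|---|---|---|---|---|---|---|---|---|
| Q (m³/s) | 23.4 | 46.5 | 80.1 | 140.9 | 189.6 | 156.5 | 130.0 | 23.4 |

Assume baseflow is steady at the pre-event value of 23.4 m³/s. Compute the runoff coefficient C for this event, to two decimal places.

C ≈ 0.65

ΣQ_DR = 603.2 m³/s; V = ΣQ_DR·Δt = 4.343 × 10^6 m³.
Runoff depth d = V / A = 40.21 mm.
C = d / P = 40.21 / 62.3 = 0.65.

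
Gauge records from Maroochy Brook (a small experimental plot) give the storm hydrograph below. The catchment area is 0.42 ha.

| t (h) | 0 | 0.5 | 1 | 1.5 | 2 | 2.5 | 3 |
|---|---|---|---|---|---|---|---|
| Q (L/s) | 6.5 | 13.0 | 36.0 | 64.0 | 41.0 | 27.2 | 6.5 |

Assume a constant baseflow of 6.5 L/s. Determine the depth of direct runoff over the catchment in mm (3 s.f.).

Direct runoff: 0.0, 6.5, 29.5, 57.5, 34.5, 20.7, 0.0 L/s; ΣQ_DR = 148.7 L/s.
V = ΣQ_DR · Δt = 148.7 × 1800 s = 2.677 × 10^5 L.
Over A = 0.42 ha, depth = V / A = 63.7 mm.

d ≈ 63.7 mm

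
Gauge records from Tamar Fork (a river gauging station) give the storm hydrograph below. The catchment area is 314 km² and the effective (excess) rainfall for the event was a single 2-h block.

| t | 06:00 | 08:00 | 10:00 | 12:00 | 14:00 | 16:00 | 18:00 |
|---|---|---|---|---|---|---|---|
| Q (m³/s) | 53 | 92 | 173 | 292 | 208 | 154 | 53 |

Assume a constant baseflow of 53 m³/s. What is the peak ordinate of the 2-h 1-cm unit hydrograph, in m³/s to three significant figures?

U_p ≈ 159 m³/s

Direct runoff: 0.0, 39.0, 120.0, 239.0, 155.0, 101.0, 0.0 m³/s; ΣQ_DR = 654.0 m³/s, peak = 239.0 m³/s.
Runoff depth d = ΣQ_DR·Δt / A = 654.0 × 7200 / (314 km²) = 15.00 mm.
The 1-cm UH is the DRH scaled by (10 mm)/d, so U_p = 239.0 × 10/15.00 = 159 m³/s.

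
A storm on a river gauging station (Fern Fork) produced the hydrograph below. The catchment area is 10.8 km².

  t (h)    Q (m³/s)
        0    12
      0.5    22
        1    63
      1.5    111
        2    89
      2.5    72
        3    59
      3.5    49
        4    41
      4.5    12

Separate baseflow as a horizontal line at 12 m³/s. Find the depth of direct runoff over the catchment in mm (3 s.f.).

d ≈ 68.3 mm

Direct runoff: 0.0, 10.0, 51.0, 99.0, 77.0, 60.0, 47.0, 37.0, 29.0, 0.0 m³/s; ΣQ_DR = 410.0 m³/s.
V = ΣQ_DR · Δt = 410.0 × 1800 s = 7.380 × 10^5 m³.
Over A = 10.8 km², depth = V / A = 68.3 mm.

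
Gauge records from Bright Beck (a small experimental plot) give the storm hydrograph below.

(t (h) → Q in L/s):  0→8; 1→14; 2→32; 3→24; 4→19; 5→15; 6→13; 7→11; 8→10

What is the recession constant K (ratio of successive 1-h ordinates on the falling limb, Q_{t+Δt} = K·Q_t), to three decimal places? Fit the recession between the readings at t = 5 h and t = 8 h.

K ≈ 0.874

Using the recession-limb readings at t = 5 h and t = 8 h: Q falls from 15 to 10 L/s over 3 intervals.
K = (Q₂/Q₁)^(1/3) = (10/15)^(1/3) = 0.874.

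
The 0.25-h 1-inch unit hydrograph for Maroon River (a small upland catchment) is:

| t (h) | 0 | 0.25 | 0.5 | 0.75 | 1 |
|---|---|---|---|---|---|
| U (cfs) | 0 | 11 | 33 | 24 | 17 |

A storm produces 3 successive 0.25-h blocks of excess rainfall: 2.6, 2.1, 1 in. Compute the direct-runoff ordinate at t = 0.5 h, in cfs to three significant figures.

Q ≈ 109 cfs

By discrete convolution, Q_j = Σ (P_i / 1 in) · U_{j−i}.
At t = 0.5 h (j=2): Q = (2.6/1)·33 + (2.1/1)·11 + (1/1)·0 = 109 cfs.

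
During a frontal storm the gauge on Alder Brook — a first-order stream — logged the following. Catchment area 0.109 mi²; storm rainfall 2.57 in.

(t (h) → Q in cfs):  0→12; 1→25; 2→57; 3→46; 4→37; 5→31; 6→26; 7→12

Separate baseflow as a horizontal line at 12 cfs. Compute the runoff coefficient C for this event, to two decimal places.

ΣQ_DR = 150.0 cfs; V = ΣQ_DR·Δt = 5.400 × 10^5 ft³.
Runoff depth d = V / A = 2.132 in.
C = d / P = 2.132 / 2.57 = 0.83.

C ≈ 0.83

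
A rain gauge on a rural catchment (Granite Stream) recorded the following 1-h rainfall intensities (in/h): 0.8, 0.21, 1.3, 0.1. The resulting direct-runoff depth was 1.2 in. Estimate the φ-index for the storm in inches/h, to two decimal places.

φ ≈ 0.45 in/h

Only the 2 blocks with intensity above φ contribute runoff: 0.8, 1.3 in/h.
Σ(I−φ)·Δt = d  ⇒  (0.8+1.3 − 2φ)·1 = 1.2
φ = (2.100 − 1.2/1) / 2 = 0.45 in/h.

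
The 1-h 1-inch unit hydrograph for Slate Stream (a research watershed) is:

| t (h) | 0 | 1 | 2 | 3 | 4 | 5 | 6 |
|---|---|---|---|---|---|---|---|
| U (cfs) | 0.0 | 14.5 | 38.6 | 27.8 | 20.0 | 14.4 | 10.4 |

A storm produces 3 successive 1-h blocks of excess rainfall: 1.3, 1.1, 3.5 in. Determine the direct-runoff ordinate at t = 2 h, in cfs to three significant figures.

Q ≈ 66.1 cfs

By discrete convolution, Q_j = Σ (P_i / 1 in) · U_{j−i}.
At t = 2 h (j=2): Q = (1.3/1)·38.6 + (1.1/1)·14.5 + (3.5/1)·0.0 = 66.1 cfs.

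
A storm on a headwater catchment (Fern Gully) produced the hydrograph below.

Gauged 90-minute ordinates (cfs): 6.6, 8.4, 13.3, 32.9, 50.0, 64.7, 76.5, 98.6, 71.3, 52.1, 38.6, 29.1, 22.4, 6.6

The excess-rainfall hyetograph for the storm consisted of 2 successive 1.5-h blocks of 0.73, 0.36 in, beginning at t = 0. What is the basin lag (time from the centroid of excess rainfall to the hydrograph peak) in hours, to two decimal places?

t_L ≈ 9.25 h

Centroid of excess rainfall: t_c = Σ P_i·t̄_i / ΣP_i = 1.2454 h (block centres at 0.75, 2.25 h).
Hydrograph peak occurs at t = 10.5 h, so basin lag t_L = 10.5 − 1.2454 = 9.25 h.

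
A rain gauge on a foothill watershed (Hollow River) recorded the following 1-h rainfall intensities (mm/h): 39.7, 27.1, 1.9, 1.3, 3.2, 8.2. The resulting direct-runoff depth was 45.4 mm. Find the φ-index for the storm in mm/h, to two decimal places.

φ ≈ 10.70 mm/h

Only the 2 blocks with intensity above φ contribute runoff: 39.7, 27.1 mm/h.
Σ(I−φ)·Δt = d  ⇒  (39.7+27.1 − 2φ)·1 = 45.4
φ = (66.80 − 45.4/1) / 2 = 10.70 mm/h.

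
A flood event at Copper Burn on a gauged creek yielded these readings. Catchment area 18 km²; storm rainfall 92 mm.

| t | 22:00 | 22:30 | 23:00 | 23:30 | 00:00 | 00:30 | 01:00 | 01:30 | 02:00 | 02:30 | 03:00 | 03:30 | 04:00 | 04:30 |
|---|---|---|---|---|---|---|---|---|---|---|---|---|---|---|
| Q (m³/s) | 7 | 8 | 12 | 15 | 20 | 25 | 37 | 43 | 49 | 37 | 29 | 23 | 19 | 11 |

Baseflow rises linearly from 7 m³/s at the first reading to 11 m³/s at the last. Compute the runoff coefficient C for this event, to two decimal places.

C ≈ 0.23

ΣQ_DR = 209.0 m³/s; V = ΣQ_DR·Δt = 3.762 × 10^5 m³.
Runoff depth d = V / A = 20.90 mm.
C = d / P = 20.90 / 92 = 0.23.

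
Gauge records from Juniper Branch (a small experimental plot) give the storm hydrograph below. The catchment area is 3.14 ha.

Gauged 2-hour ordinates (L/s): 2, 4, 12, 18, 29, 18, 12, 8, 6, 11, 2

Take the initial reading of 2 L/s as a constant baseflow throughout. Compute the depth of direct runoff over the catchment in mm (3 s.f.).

Direct runoff: 0.0, 2.0, 10.0, 16.0, 27.0, 16.0, 10.0, 6.0, 4.0, 9.0, 0.0 L/s; ΣQ_DR = 100.0 L/s.
V = ΣQ_DR · Δt = 100.0 × 7200 s = 7.200 × 10^5 L.
Over A = 3.14 ha, depth = V / A = 22.9 mm.

d ≈ 22.9 mm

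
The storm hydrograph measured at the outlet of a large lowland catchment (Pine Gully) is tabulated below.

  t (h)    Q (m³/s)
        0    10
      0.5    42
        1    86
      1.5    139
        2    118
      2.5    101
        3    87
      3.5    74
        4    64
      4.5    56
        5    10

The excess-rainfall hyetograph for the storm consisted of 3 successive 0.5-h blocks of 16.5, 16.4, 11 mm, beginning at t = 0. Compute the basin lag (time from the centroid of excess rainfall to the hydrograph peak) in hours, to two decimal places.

Centroid of excess rainfall: t_c = Σ P_i·t̄_i / ΣP_i = 0.6874 h (block centres at 0.25, 0.75, 1.25 h).
Hydrograph peak occurs at t = 1.5 h, so basin lag t_L = 1.5 − 0.6874 = 0.81 h.

t_L ≈ 0.81 h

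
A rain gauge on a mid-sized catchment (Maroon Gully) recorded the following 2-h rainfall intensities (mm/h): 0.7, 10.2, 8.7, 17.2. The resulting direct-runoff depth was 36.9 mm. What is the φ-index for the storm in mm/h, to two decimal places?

φ ≈ 5.88 mm/h

Only the 3 blocks with intensity above φ contribute runoff: 10.2, 8.7, 17.2 mm/h.
Σ(I−φ)·Δt = d  ⇒  (10.2+8.7+17.2 − 3φ)·2 = 36.9
φ = (36.10 − 36.9/2) / 3 = 5.88 mm/h.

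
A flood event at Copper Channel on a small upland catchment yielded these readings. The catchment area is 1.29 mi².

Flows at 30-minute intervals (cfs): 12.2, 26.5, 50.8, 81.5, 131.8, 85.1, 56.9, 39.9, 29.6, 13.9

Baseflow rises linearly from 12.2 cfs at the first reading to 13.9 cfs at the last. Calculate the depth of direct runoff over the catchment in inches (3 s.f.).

d ≈ 0.239 in

Direct runoff: 0.00, 14.11, 38.22, 68.73, 118.84, 71.96, 43.57, 26.38, 15.89, 0.00 cfs; ΣQ_DR = 397.7 cfs.
V = ΣQ_DR · Δt = 397.7 × 1800 s = 7.159 × 10^5 ft³.
Over A = 1.29 mi², depth = V / A = 0.239 in.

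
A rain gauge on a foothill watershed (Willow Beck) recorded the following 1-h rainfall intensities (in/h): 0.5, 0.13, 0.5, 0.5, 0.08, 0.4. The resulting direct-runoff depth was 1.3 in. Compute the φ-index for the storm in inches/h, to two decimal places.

Only the 4 blocks with intensity above φ contribute runoff: 0.5, 0.5, 0.5, 0.4 in/h.
Σ(I−φ)·Δt = d  ⇒  (0.5+0.5+0.5+0.4 − 4φ)·1 = 1.3
φ = (1.900 − 1.3/1) / 4 = 0.15 in/h.

φ ≈ 0.15 in/h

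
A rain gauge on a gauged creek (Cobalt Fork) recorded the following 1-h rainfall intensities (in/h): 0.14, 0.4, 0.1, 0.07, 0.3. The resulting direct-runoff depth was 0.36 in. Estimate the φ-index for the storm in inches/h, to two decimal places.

φ ≈ 0.17 in/h

Only the 2 blocks with intensity above φ contribute runoff: 0.4, 0.3 in/h.
Σ(I−φ)·Δt = d  ⇒  (0.4+0.3 − 2φ)·1 = 0.36
φ = (0.7000 − 0.36/1) / 2 = 0.17 in/h.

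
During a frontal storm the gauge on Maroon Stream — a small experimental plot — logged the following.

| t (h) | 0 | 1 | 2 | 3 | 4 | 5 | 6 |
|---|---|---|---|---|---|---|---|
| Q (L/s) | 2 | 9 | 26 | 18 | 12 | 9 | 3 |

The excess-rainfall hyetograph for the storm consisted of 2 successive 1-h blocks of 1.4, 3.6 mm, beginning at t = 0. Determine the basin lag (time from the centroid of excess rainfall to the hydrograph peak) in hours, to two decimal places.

t_L ≈ 0.78 h

Centroid of excess rainfall: t_c = Σ P_i·t̄_i / ΣP_i = 1.2200 h (block centres at 0.5, 1.5 h).
Hydrograph peak occurs at t = 2 h, so basin lag t_L = 2 − 1.2200 = 0.78 h.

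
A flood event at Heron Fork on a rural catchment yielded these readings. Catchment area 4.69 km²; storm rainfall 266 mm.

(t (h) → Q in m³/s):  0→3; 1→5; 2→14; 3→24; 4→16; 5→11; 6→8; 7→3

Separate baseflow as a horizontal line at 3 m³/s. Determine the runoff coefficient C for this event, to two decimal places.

ΣQ_DR = 60.00 m³/s; V = ΣQ_DR·Δt = 2.160 × 10^5 m³.
Runoff depth d = V / A = 46.06 mm.
C = d / P = 46.06 / 266 = 0.17.

C ≈ 0.17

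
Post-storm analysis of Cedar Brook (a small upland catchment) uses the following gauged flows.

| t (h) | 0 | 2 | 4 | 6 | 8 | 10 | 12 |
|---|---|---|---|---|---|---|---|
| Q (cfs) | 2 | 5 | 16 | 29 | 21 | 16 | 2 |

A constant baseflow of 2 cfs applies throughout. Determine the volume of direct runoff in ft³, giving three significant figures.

Direct-runoff ordinates (Q − Q_b): 0.0, 3.0, 14.0, 27.0, 19.0, 14.0, 0.0 cfs.
ΣQ_DR = 77.00 cfs.
With Δt = 2 h = 7200 s, V = ΣQ_DR · Δt = 77.00 × 7200 = 5.54 × 10^5 ft³.

V ≈ 5.54 × 10^5 ft³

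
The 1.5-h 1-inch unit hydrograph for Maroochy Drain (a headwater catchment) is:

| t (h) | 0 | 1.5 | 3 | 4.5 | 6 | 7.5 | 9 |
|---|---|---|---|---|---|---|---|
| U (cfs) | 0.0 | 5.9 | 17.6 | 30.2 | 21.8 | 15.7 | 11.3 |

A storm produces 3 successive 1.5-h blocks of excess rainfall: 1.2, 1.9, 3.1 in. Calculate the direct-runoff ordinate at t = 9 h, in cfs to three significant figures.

By discrete convolution, Q_j = Σ (P_i / 1 in) · U_{j−i}.
At t = 9 h (j=6): Q = (1.2/1)·11.3 + (1.9/1)·15.7 + (3.1/1)·21.8 = 111 cfs.

Q ≈ 111 cfs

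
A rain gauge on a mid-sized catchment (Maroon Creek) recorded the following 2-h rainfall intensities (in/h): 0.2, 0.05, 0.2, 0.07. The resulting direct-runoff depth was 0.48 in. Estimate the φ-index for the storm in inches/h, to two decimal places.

Only the 2 blocks with intensity above φ contribute runoff: 0.2, 0.2 in/h.
Σ(I−φ)·Δt = d  ⇒  (0.2+0.2 − 2φ)·2 = 0.48
φ = (0.4000 − 0.48/2) / 2 = 0.08 in/h.

φ ≈ 0.08 in/h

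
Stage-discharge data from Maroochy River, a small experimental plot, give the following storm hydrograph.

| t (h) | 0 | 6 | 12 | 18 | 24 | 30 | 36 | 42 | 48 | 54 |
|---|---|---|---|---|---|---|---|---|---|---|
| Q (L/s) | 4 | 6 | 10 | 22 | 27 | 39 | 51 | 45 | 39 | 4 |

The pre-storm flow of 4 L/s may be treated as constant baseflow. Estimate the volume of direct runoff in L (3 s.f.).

V ≈ 4.47 × 10^6 L

Direct-runoff ordinates (Q − Q_b): 0.0, 2.0, 6.0, 18.0, 23.0, 35.0, 47.0, 41.0, 35.0, 0.0 L/s.
ΣQ_DR = 207.0 L/s.
With Δt = 6 h = 21600 s, V = ΣQ_DR · Δt = 207.0 × 21600 = 4.47 × 10^6 L.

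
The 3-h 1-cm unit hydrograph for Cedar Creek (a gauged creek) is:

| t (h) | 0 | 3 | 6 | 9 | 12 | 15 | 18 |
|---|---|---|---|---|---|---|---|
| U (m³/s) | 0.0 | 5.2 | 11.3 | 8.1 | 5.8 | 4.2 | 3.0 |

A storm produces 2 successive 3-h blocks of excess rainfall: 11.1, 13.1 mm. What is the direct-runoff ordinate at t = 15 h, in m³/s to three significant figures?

Q ≈ 12.3 m³/s

By discrete convolution, Q_j = Σ (P_i / 10 mm) · U_{j−i}.
At t = 15 h (j=5): Q = (11.1/10)·4.2 + (13.1/10)·5.8 = 12.3 m³/s.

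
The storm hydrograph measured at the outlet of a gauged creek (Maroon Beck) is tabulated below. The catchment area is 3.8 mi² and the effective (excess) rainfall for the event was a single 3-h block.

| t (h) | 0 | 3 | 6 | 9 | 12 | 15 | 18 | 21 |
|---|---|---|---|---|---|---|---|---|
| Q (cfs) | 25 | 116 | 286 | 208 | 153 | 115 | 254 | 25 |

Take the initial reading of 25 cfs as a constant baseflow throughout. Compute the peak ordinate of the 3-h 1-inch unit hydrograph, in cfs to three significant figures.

Direct runoff: 0.0, 91.0, 261.0, 183.0, 128.0, 90.0, 229.0, 0.0 cfs; ΣQ_DR = 982.0 cfs, peak = 261.0 cfs.
Runoff depth d = ΣQ_DR·Δt / A = 982.0 × 10800 / (3.8 mi²) = 1.201 in.
The 1-inch UH is the DRH scaled by (1 in)/d, so U_p = 261.0 × 1/1.201 = 217 cfs.

U_p ≈ 217 cfs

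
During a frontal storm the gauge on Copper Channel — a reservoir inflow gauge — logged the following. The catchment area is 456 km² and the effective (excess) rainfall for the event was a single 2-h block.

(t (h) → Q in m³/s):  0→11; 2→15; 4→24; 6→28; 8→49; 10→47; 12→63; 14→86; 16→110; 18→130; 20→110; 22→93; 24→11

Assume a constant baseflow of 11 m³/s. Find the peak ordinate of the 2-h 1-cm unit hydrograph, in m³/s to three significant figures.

U_p ≈ 119 m³/s

Direct runoff: 0.0, 4.0, 13.0, 17.0, 38.0, 36.0, 52.0, 75.0, 99.0, 119.0, 99.0, 82.0, 0.0 m³/s; ΣQ_DR = 634.0 m³/s, peak = 119.0 m³/s.
Runoff depth d = ΣQ_DR·Δt / A = 634.0 × 7200 / (456 km²) = 10.01 mm.
The 1-cm UH is the DRH scaled by (10 mm)/d, so U_p = 119.0 × 10/10.01 = 119 m³/s.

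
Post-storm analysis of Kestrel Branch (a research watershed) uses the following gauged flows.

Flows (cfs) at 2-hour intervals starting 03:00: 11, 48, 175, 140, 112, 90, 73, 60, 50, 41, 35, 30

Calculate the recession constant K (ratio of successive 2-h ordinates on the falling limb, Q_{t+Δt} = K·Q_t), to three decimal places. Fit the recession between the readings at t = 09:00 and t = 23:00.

Using the recession-limb readings at t = 09:00 and t = 23:00: Q falls from 140 to 35 cfs over 7 intervals.
K = (Q₂/Q₁)^(1/7) = (35/140)^(1/7) = 0.820.

K ≈ 0.820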